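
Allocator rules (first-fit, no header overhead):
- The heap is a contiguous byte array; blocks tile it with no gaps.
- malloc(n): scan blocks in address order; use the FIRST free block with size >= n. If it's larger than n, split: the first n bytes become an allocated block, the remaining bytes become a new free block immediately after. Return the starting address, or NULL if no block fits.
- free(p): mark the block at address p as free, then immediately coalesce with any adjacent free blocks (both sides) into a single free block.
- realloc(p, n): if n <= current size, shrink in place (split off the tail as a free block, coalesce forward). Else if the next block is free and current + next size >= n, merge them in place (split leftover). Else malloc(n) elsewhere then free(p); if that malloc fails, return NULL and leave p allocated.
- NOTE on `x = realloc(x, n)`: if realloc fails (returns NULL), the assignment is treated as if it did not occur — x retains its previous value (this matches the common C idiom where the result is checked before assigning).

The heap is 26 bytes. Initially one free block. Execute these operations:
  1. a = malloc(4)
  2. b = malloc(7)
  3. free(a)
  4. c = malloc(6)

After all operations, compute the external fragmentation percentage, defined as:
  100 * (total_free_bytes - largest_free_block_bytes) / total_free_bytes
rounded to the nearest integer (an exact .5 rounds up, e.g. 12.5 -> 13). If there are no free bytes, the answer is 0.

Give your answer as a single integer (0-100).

Answer: 31

Derivation:
Op 1: a = malloc(4) -> a = 0; heap: [0-3 ALLOC][4-25 FREE]
Op 2: b = malloc(7) -> b = 4; heap: [0-3 ALLOC][4-10 ALLOC][11-25 FREE]
Op 3: free(a) -> (freed a); heap: [0-3 FREE][4-10 ALLOC][11-25 FREE]
Op 4: c = malloc(6) -> c = 11; heap: [0-3 FREE][4-10 ALLOC][11-16 ALLOC][17-25 FREE]
Free blocks: [4 9] total_free=13 largest=9 -> 100*(13-9)/13 = 400/13 ≈ 30.769 -> rounds to 31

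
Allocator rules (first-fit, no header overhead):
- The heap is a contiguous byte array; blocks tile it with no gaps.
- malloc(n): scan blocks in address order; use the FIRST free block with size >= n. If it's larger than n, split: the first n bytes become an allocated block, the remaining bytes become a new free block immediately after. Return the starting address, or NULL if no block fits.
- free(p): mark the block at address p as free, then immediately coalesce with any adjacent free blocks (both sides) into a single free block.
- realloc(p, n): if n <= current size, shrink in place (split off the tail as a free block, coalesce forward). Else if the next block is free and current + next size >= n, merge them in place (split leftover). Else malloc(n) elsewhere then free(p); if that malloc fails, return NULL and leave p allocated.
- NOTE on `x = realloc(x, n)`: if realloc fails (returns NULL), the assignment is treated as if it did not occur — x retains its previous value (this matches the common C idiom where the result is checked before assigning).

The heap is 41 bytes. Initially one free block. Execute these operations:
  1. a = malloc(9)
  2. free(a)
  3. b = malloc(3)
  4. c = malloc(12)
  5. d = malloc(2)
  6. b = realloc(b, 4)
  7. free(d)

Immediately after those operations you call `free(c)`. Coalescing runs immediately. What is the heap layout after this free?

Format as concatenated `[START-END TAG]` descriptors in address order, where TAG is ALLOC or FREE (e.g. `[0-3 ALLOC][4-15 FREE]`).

Op 1: a = malloc(9) -> a = 0; heap: [0-8 ALLOC][9-40 FREE]
Op 2: free(a) -> (freed a); heap: [0-40 FREE]
Op 3: b = malloc(3) -> b = 0; heap: [0-2 ALLOC][3-40 FREE]
Op 4: c = malloc(12) -> c = 3; heap: [0-2 ALLOC][3-14 ALLOC][15-40 FREE]
Op 5: d = malloc(2) -> d = 15; heap: [0-2 ALLOC][3-14 ALLOC][15-16 ALLOC][17-40 FREE]
Op 6: b = realloc(b, 4) -> b = 17; heap: [0-2 FREE][3-14 ALLOC][15-16 ALLOC][17-20 ALLOC][21-40 FREE]
Op 7: free(d) -> (freed d); heap: [0-2 FREE][3-14 ALLOC][15-16 FREE][17-20 ALLOC][21-40 FREE]
free(c): c = 3 -> block [3-14 ALLOC]; mark free, coalesce with adjacent free neighbors -> [0-16 FREE][17-20 ALLOC][21-40 FREE]

Answer: [0-16 FREE][17-20 ALLOC][21-40 FREE]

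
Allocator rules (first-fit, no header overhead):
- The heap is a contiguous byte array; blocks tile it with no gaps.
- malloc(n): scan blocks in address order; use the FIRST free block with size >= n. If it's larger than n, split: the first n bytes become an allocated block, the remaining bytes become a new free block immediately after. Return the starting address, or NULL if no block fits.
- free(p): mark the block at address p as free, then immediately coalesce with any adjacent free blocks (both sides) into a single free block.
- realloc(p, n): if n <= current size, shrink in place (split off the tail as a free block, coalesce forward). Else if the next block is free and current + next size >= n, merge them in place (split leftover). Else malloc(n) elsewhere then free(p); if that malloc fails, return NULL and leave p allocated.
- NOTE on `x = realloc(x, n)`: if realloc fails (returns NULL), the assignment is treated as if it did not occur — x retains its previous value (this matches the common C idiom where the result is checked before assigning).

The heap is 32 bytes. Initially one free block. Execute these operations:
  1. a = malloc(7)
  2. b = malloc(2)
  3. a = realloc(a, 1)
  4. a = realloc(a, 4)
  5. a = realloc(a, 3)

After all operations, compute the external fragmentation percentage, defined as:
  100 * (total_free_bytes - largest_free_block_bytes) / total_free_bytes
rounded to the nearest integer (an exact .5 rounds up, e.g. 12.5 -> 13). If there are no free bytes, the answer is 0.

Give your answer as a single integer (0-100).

Op 1: a = malloc(7) -> a = 0; heap: [0-6 ALLOC][7-31 FREE]
Op 2: b = malloc(2) -> b = 7; heap: [0-6 ALLOC][7-8 ALLOC][9-31 FREE]
Op 3: a = realloc(a, 1) -> a = 0; heap: [0-0 ALLOC][1-6 FREE][7-8 ALLOC][9-31 FREE]
Op 4: a = realloc(a, 4) -> a = 0; heap: [0-3 ALLOC][4-6 FREE][7-8 ALLOC][9-31 FREE]
Op 5: a = realloc(a, 3) -> a = 0; heap: [0-2 ALLOC][3-6 FREE][7-8 ALLOC][9-31 FREE]
Free blocks: [4 23] total_free=27 largest=23 -> 100*(27-23)/27 = 400/27 ≈ 14.815 -> rounds to 15

Answer: 15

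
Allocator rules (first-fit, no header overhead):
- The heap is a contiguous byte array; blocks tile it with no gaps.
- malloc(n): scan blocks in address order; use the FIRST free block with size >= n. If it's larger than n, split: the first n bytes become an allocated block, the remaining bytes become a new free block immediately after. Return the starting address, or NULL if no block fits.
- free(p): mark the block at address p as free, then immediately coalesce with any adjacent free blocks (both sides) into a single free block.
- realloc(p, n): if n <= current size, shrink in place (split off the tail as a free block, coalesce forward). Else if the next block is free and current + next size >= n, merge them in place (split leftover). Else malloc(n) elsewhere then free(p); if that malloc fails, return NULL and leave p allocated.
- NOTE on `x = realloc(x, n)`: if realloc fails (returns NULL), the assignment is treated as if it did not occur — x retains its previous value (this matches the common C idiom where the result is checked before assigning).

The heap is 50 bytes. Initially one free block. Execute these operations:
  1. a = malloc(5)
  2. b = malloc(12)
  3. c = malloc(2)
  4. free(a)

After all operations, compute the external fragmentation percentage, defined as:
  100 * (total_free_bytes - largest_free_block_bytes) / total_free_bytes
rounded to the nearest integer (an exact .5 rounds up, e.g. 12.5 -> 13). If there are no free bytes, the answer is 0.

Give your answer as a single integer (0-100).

Op 1: a = malloc(5) -> a = 0; heap: [0-4 ALLOC][5-49 FREE]
Op 2: b = malloc(12) -> b = 5; heap: [0-4 ALLOC][5-16 ALLOC][17-49 FREE]
Op 3: c = malloc(2) -> c = 17; heap: [0-4 ALLOC][5-16 ALLOC][17-18 ALLOC][19-49 FREE]
Op 4: free(a) -> (freed a); heap: [0-4 FREE][5-16 ALLOC][17-18 ALLOC][19-49 FREE]
Free blocks: [5 31] total_free=36 largest=31 -> 100*(36-31)/36 = 500/36 ≈ 13.889 -> rounds to 14

Answer: 14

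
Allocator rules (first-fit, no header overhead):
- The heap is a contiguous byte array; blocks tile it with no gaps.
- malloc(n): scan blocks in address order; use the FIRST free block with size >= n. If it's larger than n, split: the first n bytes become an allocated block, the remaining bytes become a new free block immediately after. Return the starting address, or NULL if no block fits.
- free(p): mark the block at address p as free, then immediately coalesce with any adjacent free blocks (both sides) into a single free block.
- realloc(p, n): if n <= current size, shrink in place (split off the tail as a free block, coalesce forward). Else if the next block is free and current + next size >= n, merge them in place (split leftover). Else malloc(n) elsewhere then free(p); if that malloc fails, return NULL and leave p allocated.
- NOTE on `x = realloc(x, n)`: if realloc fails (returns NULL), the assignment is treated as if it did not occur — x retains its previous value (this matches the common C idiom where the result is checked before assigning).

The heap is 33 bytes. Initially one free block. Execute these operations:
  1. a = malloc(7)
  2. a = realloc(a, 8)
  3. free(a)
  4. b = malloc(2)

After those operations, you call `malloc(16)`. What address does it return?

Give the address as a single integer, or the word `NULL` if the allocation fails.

Answer: 2

Derivation:
Op 1: a = malloc(7) -> a = 0; heap: [0-6 ALLOC][7-32 FREE]
Op 2: a = realloc(a, 8) -> a = 0; heap: [0-7 ALLOC][8-32 FREE]
Op 3: free(a) -> (freed a); heap: [0-32 FREE]
Op 4: b = malloc(2) -> b = 0; heap: [0-1 ALLOC][2-32 FREE]
malloc(16): first-fit scan over [0-1 ALLOC][2-32 FREE] -> 2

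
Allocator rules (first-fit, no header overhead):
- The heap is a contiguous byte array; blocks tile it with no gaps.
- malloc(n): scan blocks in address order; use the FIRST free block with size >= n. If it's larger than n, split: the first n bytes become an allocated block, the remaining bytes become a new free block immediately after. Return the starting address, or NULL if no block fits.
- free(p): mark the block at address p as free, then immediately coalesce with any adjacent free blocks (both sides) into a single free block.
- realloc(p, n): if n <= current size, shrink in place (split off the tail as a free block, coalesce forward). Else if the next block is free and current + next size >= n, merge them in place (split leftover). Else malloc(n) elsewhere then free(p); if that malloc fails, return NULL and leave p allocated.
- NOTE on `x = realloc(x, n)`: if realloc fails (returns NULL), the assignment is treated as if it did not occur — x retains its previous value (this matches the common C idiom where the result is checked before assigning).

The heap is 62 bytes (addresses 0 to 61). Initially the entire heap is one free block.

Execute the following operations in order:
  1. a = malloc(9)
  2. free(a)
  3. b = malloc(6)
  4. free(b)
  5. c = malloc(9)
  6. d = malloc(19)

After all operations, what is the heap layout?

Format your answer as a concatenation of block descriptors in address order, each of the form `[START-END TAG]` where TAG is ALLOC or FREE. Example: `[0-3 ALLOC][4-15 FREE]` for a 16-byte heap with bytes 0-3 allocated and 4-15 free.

Op 1: a = malloc(9) -> a = 0; heap: [0-8 ALLOC][9-61 FREE]
Op 2: free(a) -> (freed a); heap: [0-61 FREE]
Op 3: b = malloc(6) -> b = 0; heap: [0-5 ALLOC][6-61 FREE]
Op 4: free(b) -> (freed b); heap: [0-61 FREE]
Op 5: c = malloc(9) -> c = 0; heap: [0-8 ALLOC][9-61 FREE]
Op 6: d = malloc(19) -> d = 9; heap: [0-8 ALLOC][9-27 ALLOC][28-61 FREE]

Answer: [0-8 ALLOC][9-27 ALLOC][28-61 FREE]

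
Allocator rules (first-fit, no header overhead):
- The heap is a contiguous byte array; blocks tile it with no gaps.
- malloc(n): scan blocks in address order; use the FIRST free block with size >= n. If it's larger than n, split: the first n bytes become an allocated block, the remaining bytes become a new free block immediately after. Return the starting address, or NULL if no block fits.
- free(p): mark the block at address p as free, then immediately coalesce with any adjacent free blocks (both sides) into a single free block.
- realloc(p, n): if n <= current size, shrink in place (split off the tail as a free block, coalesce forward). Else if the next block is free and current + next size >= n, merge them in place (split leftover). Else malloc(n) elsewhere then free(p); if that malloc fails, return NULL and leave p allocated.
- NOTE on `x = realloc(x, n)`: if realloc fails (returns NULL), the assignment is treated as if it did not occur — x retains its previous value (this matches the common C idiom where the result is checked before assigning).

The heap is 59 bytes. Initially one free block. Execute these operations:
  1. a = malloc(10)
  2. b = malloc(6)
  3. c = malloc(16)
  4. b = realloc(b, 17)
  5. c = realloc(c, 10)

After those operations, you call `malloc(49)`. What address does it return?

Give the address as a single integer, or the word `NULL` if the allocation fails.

Answer: NULL

Derivation:
Op 1: a = malloc(10) -> a = 0; heap: [0-9 ALLOC][10-58 FREE]
Op 2: b = malloc(6) -> b = 10; heap: [0-9 ALLOC][10-15 ALLOC][16-58 FREE]
Op 3: c = malloc(16) -> c = 16; heap: [0-9 ALLOC][10-15 ALLOC][16-31 ALLOC][32-58 FREE]
Op 4: b = realloc(b, 17) -> b = 32; heap: [0-9 ALLOC][10-15 FREE][16-31 ALLOC][32-48 ALLOC][49-58 FREE]
Op 5: c = realloc(c, 10) -> c = 16; heap: [0-9 ALLOC][10-15 FREE][16-25 ALLOC][26-31 FREE][32-48 ALLOC][49-58 FREE]
malloc(49): first-fit scan over [0-9 ALLOC][10-15 FREE][16-25 ALLOC][26-31 FREE][32-48 ALLOC][49-58 FREE] -> NULL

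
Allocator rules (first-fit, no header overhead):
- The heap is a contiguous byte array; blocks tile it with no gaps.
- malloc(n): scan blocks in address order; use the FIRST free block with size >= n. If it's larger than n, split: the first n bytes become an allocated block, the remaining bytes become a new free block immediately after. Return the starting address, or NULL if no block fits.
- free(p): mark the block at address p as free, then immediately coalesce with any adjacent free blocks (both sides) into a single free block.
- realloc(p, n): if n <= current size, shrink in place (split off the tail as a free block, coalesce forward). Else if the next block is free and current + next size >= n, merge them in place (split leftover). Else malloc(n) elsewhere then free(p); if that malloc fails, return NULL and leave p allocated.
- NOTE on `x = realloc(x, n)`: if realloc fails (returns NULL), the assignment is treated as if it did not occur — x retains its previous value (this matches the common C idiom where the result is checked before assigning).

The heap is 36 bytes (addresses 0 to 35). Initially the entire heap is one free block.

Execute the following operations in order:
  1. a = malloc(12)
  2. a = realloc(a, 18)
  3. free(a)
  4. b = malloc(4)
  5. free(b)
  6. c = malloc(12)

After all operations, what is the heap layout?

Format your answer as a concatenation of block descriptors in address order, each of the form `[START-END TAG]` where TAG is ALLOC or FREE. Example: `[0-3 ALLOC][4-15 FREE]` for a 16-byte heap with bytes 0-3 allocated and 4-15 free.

Op 1: a = malloc(12) -> a = 0; heap: [0-11 ALLOC][12-35 FREE]
Op 2: a = realloc(a, 18) -> a = 0; heap: [0-17 ALLOC][18-35 FREE]
Op 3: free(a) -> (freed a); heap: [0-35 FREE]
Op 4: b = malloc(4) -> b = 0; heap: [0-3 ALLOC][4-35 FREE]
Op 5: free(b) -> (freed b); heap: [0-35 FREE]
Op 6: c = malloc(12) -> c = 0; heap: [0-11 ALLOC][12-35 FREE]

Answer: [0-11 ALLOC][12-35 FREE]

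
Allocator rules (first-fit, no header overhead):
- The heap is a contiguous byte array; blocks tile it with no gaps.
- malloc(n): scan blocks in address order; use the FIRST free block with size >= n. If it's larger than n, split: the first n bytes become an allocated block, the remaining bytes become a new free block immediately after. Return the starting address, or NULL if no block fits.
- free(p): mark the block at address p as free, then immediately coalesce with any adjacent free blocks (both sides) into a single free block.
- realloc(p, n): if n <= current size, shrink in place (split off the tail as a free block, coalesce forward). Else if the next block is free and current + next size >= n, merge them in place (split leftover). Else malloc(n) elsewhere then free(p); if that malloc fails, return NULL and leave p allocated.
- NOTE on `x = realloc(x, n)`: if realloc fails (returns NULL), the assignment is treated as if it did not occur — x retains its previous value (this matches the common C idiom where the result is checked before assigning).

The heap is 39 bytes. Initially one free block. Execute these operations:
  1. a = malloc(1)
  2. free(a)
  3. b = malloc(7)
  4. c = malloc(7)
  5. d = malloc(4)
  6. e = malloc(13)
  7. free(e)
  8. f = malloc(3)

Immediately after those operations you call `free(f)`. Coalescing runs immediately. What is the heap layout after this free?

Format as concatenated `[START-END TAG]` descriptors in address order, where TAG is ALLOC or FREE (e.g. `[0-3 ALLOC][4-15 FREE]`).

Answer: [0-6 ALLOC][7-13 ALLOC][14-17 ALLOC][18-38 FREE]

Derivation:
Op 1: a = malloc(1) -> a = 0; heap: [0-0 ALLOC][1-38 FREE]
Op 2: free(a) -> (freed a); heap: [0-38 FREE]
Op 3: b = malloc(7) -> b = 0; heap: [0-6 ALLOC][7-38 FREE]
Op 4: c = malloc(7) -> c = 7; heap: [0-6 ALLOC][7-13 ALLOC][14-38 FREE]
Op 5: d = malloc(4) -> d = 14; heap: [0-6 ALLOC][7-13 ALLOC][14-17 ALLOC][18-38 FREE]
Op 6: e = malloc(13) -> e = 18; heap: [0-6 ALLOC][7-13 ALLOC][14-17 ALLOC][18-30 ALLOC][31-38 FREE]
Op 7: free(e) -> (freed e); heap: [0-6 ALLOC][7-13 ALLOC][14-17 ALLOC][18-38 FREE]
Op 8: f = malloc(3) -> f = 18; heap: [0-6 ALLOC][7-13 ALLOC][14-17 ALLOC][18-20 ALLOC][21-38 FREE]
free(f): f = 18 -> block [18-20 ALLOC]; mark free, coalesce with adjacent free neighbors -> [0-6 ALLOC][7-13 ALLOC][14-17 ALLOC][18-38 FREE]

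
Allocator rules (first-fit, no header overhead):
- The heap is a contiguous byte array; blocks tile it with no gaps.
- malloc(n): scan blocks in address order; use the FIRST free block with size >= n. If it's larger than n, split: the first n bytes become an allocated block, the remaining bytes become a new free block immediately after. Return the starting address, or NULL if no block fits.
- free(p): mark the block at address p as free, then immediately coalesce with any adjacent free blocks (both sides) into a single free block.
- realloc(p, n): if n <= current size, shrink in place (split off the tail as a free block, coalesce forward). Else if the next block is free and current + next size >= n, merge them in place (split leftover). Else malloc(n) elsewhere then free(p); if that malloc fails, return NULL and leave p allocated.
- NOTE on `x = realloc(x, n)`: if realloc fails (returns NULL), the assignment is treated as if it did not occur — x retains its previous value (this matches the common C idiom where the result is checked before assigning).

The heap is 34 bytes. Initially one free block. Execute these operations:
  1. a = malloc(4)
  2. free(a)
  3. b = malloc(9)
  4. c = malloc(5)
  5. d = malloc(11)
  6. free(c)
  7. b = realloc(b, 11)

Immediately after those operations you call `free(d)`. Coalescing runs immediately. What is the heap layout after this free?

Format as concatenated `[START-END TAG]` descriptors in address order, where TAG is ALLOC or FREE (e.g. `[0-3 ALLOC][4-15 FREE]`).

Op 1: a = malloc(4) -> a = 0; heap: [0-3 ALLOC][4-33 FREE]
Op 2: free(a) -> (freed a); heap: [0-33 FREE]
Op 3: b = malloc(9) -> b = 0; heap: [0-8 ALLOC][9-33 FREE]
Op 4: c = malloc(5) -> c = 9; heap: [0-8 ALLOC][9-13 ALLOC][14-33 FREE]
Op 5: d = malloc(11) -> d = 14; heap: [0-8 ALLOC][9-13 ALLOC][14-24 ALLOC][25-33 FREE]
Op 6: free(c) -> (freed c); heap: [0-8 ALLOC][9-13 FREE][14-24 ALLOC][25-33 FREE]
Op 7: b = realloc(b, 11) -> b = 0; heap: [0-10 ALLOC][11-13 FREE][14-24 ALLOC][25-33 FREE]
free(d): d = 14 -> block [14-24 ALLOC]; mark free, coalesce with adjacent free neighbors -> [0-10 ALLOC][11-33 FREE]

Answer: [0-10 ALLOC][11-33 FREE]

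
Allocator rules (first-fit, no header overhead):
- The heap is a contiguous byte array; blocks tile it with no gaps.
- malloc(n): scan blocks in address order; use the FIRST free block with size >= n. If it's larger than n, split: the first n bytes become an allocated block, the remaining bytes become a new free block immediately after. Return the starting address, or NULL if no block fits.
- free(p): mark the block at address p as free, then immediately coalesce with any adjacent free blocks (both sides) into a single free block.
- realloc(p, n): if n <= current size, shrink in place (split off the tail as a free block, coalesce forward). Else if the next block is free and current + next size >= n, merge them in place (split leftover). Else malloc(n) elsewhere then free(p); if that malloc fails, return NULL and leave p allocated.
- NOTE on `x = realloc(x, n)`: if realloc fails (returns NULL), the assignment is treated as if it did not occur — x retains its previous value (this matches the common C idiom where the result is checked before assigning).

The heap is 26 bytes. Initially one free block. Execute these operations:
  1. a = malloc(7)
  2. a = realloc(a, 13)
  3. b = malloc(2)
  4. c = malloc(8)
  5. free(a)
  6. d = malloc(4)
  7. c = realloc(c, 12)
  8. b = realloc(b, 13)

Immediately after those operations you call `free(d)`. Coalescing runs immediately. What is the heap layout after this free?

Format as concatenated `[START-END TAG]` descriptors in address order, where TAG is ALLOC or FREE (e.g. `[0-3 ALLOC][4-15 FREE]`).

Answer: [0-12 FREE][13-14 ALLOC][15-22 ALLOC][23-25 FREE]

Derivation:
Op 1: a = malloc(7) -> a = 0; heap: [0-6 ALLOC][7-25 FREE]
Op 2: a = realloc(a, 13) -> a = 0; heap: [0-12 ALLOC][13-25 FREE]
Op 3: b = malloc(2) -> b = 13; heap: [0-12 ALLOC][13-14 ALLOC][15-25 FREE]
Op 4: c = malloc(8) -> c = 15; heap: [0-12 ALLOC][13-14 ALLOC][15-22 ALLOC][23-25 FREE]
Op 5: free(a) -> (freed a); heap: [0-12 FREE][13-14 ALLOC][15-22 ALLOC][23-25 FREE]
Op 6: d = malloc(4) -> d = 0; heap: [0-3 ALLOC][4-12 FREE][13-14 ALLOC][15-22 ALLOC][23-25 FREE]
Op 7: c = realloc(c, 12) -> NULL (c unchanged); heap: [0-3 ALLOC][4-12 FREE][13-14 ALLOC][15-22 ALLOC][23-25 FREE]
Op 8: b = realloc(b, 13) -> NULL (b unchanged); heap: [0-3 ALLOC][4-12 FREE][13-14 ALLOC][15-22 ALLOC][23-25 FREE]
free(d): d = 0 -> block [0-3 ALLOC]; mark free, coalesce with adjacent free neighbors -> [0-12 FREE][13-14 ALLOC][15-22 ALLOC][23-25 FREE]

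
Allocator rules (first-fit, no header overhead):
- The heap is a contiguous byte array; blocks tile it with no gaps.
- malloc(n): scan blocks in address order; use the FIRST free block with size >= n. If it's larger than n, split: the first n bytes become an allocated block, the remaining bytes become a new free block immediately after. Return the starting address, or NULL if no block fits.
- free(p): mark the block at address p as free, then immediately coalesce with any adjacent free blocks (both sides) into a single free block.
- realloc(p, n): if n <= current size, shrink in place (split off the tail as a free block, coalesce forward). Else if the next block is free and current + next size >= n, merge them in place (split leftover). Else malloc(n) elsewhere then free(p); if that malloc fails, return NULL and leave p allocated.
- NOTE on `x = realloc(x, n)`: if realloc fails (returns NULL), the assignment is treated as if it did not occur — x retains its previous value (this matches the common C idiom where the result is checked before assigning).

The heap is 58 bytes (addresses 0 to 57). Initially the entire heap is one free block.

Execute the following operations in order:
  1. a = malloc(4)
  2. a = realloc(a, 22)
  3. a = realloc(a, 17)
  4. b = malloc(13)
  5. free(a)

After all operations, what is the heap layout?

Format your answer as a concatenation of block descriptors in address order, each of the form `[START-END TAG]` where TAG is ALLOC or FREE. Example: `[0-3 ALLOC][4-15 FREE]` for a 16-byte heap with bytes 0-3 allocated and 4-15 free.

Answer: [0-16 FREE][17-29 ALLOC][30-57 FREE]

Derivation:
Op 1: a = malloc(4) -> a = 0; heap: [0-3 ALLOC][4-57 FREE]
Op 2: a = realloc(a, 22) -> a = 0; heap: [0-21 ALLOC][22-57 FREE]
Op 3: a = realloc(a, 17) -> a = 0; heap: [0-16 ALLOC][17-57 FREE]
Op 4: b = malloc(13) -> b = 17; heap: [0-16 ALLOC][17-29 ALLOC][30-57 FREE]
Op 5: free(a) -> (freed a); heap: [0-16 FREE][17-29 ALLOC][30-57 FREE]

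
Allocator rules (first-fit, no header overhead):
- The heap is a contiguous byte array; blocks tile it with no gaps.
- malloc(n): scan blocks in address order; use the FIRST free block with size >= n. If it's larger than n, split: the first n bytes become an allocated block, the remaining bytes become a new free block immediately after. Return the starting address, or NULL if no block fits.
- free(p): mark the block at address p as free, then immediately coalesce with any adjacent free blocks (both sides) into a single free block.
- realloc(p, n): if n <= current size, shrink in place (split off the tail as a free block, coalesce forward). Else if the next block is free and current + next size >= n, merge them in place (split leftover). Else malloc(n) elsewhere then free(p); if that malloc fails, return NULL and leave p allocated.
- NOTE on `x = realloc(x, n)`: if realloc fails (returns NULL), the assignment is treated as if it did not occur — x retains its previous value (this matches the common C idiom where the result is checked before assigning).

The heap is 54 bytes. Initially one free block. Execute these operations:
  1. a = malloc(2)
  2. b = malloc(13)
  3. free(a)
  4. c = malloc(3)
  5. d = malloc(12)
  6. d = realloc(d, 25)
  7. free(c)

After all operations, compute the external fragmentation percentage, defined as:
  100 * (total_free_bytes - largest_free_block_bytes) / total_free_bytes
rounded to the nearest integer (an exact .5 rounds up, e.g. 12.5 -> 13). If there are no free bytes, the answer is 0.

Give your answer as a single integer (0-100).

Op 1: a = malloc(2) -> a = 0; heap: [0-1 ALLOC][2-53 FREE]
Op 2: b = malloc(13) -> b = 2; heap: [0-1 ALLOC][2-14 ALLOC][15-53 FREE]
Op 3: free(a) -> (freed a); heap: [0-1 FREE][2-14 ALLOC][15-53 FREE]
Op 4: c = malloc(3) -> c = 15; heap: [0-1 FREE][2-14 ALLOC][15-17 ALLOC][18-53 FREE]
Op 5: d = malloc(12) -> d = 18; heap: [0-1 FREE][2-14 ALLOC][15-17 ALLOC][18-29 ALLOC][30-53 FREE]
Op 6: d = realloc(d, 25) -> d = 18; heap: [0-1 FREE][2-14 ALLOC][15-17 ALLOC][18-42 ALLOC][43-53 FREE]
Op 7: free(c) -> (freed c); heap: [0-1 FREE][2-14 ALLOC][15-17 FREE][18-42 ALLOC][43-53 FREE]
Free blocks: [2 3 11] total_free=16 largest=11 -> 100*(16-11)/16 = 500/16 = 31.25 -> rounds to 31

Answer: 31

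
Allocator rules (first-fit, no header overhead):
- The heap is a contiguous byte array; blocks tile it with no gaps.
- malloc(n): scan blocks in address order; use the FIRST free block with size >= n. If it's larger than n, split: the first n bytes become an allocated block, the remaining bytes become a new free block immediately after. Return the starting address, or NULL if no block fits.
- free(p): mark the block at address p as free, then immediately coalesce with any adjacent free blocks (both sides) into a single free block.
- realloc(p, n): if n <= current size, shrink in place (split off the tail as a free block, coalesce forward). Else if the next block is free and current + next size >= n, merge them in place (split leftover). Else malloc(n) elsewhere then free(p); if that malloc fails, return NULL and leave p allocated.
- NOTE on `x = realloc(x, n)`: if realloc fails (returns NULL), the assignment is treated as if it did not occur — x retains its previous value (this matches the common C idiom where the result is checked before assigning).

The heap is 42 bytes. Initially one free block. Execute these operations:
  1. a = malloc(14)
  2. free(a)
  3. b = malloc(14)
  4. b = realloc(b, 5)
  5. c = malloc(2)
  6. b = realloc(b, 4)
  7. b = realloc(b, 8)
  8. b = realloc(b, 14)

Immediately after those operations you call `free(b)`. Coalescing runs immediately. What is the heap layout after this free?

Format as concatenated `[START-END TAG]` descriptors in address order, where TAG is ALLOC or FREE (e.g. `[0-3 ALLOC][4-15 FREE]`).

Answer: [0-4 FREE][5-6 ALLOC][7-41 FREE]

Derivation:
Op 1: a = malloc(14) -> a = 0; heap: [0-13 ALLOC][14-41 FREE]
Op 2: free(a) -> (freed a); heap: [0-41 FREE]
Op 3: b = malloc(14) -> b = 0; heap: [0-13 ALLOC][14-41 FREE]
Op 4: b = realloc(b, 5) -> b = 0; heap: [0-4 ALLOC][5-41 FREE]
Op 5: c = malloc(2) -> c = 5; heap: [0-4 ALLOC][5-6 ALLOC][7-41 FREE]
Op 6: b = realloc(b, 4) -> b = 0; heap: [0-3 ALLOC][4-4 FREE][5-6 ALLOC][7-41 FREE]
Op 7: b = realloc(b, 8) -> b = 7; heap: [0-4 FREE][5-6 ALLOC][7-14 ALLOC][15-41 FREE]
Op 8: b = realloc(b, 14) -> b = 7; heap: [0-4 FREE][5-6 ALLOC][7-20 ALLOC][21-41 FREE]
free(b): b = 7 -> block [7-20 ALLOC]; mark free, coalesce with adjacent free neighbors -> [0-4 FREE][5-6 ALLOC][7-41 FREE]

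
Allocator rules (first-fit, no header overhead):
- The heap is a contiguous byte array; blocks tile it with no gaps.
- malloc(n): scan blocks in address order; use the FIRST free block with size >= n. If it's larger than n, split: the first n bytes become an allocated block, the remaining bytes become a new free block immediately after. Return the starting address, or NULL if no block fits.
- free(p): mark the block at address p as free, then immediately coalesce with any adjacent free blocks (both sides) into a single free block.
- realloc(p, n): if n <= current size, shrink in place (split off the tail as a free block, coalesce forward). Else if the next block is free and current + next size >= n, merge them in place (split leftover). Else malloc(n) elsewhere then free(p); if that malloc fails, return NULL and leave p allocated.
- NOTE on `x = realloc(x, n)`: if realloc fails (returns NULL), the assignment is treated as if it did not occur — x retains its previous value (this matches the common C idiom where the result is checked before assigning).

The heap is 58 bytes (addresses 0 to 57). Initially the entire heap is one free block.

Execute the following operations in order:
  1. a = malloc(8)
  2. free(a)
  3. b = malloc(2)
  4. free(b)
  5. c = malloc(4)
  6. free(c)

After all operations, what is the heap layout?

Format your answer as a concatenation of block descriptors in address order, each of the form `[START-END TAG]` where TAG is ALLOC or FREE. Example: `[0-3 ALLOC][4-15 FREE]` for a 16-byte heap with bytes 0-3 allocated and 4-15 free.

Op 1: a = malloc(8) -> a = 0; heap: [0-7 ALLOC][8-57 FREE]
Op 2: free(a) -> (freed a); heap: [0-57 FREE]
Op 3: b = malloc(2) -> b = 0; heap: [0-1 ALLOC][2-57 FREE]
Op 4: free(b) -> (freed b); heap: [0-57 FREE]
Op 5: c = malloc(4) -> c = 0; heap: [0-3 ALLOC][4-57 FREE]
Op 6: free(c) -> (freed c); heap: [0-57 FREE]

Answer: [0-57 FREE]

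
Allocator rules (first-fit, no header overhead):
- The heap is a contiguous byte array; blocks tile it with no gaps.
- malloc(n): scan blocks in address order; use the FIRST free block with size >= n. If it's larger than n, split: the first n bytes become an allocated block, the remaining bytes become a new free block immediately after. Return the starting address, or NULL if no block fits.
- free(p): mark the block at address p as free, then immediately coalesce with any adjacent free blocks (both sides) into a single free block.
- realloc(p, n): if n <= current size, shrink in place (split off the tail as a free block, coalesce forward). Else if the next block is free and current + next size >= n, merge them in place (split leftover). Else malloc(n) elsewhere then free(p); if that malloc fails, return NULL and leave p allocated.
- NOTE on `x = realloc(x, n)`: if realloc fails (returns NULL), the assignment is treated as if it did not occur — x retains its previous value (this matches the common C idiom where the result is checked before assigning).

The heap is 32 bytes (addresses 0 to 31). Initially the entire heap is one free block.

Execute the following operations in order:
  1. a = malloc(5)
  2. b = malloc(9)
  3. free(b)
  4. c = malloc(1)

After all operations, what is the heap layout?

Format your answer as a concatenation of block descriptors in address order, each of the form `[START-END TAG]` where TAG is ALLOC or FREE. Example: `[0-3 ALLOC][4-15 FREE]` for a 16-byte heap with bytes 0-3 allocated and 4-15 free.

Op 1: a = malloc(5) -> a = 0; heap: [0-4 ALLOC][5-31 FREE]
Op 2: b = malloc(9) -> b = 5; heap: [0-4 ALLOC][5-13 ALLOC][14-31 FREE]
Op 3: free(b) -> (freed b); heap: [0-4 ALLOC][5-31 FREE]
Op 4: c = malloc(1) -> c = 5; heap: [0-4 ALLOC][5-5 ALLOC][6-31 FREE]

Answer: [0-4 ALLOC][5-5 ALLOC][6-31 FREE]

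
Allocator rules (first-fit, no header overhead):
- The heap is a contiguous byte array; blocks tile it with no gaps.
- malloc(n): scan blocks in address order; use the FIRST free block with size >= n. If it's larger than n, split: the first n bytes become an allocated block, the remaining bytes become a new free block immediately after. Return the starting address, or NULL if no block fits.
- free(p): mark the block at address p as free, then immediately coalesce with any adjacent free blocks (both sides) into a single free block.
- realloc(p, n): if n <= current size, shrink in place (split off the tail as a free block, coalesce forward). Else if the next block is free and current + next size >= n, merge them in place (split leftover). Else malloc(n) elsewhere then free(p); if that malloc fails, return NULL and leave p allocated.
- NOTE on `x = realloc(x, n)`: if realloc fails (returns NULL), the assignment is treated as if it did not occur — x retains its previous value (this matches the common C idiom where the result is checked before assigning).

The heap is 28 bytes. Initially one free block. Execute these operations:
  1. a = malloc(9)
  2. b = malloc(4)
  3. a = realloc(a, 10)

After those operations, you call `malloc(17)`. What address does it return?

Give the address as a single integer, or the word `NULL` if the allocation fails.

Answer: NULL

Derivation:
Op 1: a = malloc(9) -> a = 0; heap: [0-8 ALLOC][9-27 FREE]
Op 2: b = malloc(4) -> b = 9; heap: [0-8 ALLOC][9-12 ALLOC][13-27 FREE]
Op 3: a = realloc(a, 10) -> a = 13; heap: [0-8 FREE][9-12 ALLOC][13-22 ALLOC][23-27 FREE]
malloc(17): first-fit scan over [0-8 FREE][9-12 ALLOC][13-22 ALLOC][23-27 FREE] -> NULL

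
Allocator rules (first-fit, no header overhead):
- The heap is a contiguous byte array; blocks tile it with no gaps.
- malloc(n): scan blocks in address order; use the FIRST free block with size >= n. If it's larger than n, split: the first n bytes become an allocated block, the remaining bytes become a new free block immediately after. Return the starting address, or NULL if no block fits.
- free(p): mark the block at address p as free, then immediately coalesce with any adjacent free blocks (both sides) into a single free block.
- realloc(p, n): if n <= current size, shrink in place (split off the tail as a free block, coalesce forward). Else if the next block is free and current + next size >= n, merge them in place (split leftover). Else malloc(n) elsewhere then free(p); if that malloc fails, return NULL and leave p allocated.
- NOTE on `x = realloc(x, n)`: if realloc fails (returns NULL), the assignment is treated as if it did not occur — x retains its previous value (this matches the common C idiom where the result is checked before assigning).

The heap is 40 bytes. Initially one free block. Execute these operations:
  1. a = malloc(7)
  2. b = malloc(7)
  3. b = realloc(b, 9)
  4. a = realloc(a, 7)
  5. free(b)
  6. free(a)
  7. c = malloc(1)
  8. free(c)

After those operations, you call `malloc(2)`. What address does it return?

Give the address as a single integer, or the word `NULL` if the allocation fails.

Answer: 0

Derivation:
Op 1: a = malloc(7) -> a = 0; heap: [0-6 ALLOC][7-39 FREE]
Op 2: b = malloc(7) -> b = 7; heap: [0-6 ALLOC][7-13 ALLOC][14-39 FREE]
Op 3: b = realloc(b, 9) -> b = 7; heap: [0-6 ALLOC][7-15 ALLOC][16-39 FREE]
Op 4: a = realloc(a, 7) -> a = 0; heap: [0-6 ALLOC][7-15 ALLOC][16-39 FREE]
Op 5: free(b) -> (freed b); heap: [0-6 ALLOC][7-39 FREE]
Op 6: free(a) -> (freed a); heap: [0-39 FREE]
Op 7: c = malloc(1) -> c = 0; heap: [0-0 ALLOC][1-39 FREE]
Op 8: free(c) -> (freed c); heap: [0-39 FREE]
malloc(2): first-fit scan over [0-39 FREE] -> 0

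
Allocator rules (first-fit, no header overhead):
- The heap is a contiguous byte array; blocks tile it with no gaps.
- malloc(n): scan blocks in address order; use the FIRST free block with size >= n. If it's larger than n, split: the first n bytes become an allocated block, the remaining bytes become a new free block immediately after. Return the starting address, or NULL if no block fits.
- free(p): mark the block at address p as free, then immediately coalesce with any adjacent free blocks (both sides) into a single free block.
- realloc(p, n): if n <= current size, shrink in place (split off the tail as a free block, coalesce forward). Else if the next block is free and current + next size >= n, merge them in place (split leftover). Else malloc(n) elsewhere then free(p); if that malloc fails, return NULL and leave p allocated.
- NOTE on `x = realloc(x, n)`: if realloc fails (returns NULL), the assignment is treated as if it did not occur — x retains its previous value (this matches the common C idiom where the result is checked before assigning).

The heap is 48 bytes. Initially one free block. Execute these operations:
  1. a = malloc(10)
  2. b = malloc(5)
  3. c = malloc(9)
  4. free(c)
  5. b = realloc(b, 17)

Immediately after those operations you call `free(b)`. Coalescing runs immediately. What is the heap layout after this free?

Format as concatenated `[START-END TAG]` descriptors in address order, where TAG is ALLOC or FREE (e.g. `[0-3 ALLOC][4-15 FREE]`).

Op 1: a = malloc(10) -> a = 0; heap: [0-9 ALLOC][10-47 FREE]
Op 2: b = malloc(5) -> b = 10; heap: [0-9 ALLOC][10-14 ALLOC][15-47 FREE]
Op 3: c = malloc(9) -> c = 15; heap: [0-9 ALLOC][10-14 ALLOC][15-23 ALLOC][24-47 FREE]
Op 4: free(c) -> (freed c); heap: [0-9 ALLOC][10-14 ALLOC][15-47 FREE]
Op 5: b = realloc(b, 17) -> b = 10; heap: [0-9 ALLOC][10-26 ALLOC][27-47 FREE]
free(b): b = 10 -> block [10-26 ALLOC]; mark free, coalesce with adjacent free neighbors -> [0-9 ALLOC][10-47 FREE]

Answer: [0-9 ALLOC][10-47 FREE]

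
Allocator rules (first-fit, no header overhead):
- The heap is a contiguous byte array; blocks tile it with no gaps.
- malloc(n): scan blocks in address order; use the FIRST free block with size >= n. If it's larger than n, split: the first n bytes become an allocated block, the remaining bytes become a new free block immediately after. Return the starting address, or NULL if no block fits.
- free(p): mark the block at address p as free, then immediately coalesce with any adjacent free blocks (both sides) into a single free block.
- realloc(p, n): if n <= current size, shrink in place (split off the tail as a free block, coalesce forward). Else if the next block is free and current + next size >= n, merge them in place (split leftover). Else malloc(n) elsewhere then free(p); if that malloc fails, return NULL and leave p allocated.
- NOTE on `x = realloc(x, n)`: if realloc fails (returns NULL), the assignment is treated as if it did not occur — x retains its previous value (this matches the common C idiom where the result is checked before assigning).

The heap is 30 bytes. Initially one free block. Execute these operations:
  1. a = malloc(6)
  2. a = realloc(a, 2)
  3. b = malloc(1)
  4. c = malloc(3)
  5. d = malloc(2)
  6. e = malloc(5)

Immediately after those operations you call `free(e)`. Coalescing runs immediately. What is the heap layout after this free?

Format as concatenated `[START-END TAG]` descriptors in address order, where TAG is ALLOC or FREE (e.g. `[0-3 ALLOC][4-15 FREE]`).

Op 1: a = malloc(6) -> a = 0; heap: [0-5 ALLOC][6-29 FREE]
Op 2: a = realloc(a, 2) -> a = 0; heap: [0-1 ALLOC][2-29 FREE]
Op 3: b = malloc(1) -> b = 2; heap: [0-1 ALLOC][2-2 ALLOC][3-29 FREE]
Op 4: c = malloc(3) -> c = 3; heap: [0-1 ALLOC][2-2 ALLOC][3-5 ALLOC][6-29 FREE]
Op 5: d = malloc(2) -> d = 6; heap: [0-1 ALLOC][2-2 ALLOC][3-5 ALLOC][6-7 ALLOC][8-29 FREE]
Op 6: e = malloc(5) -> e = 8; heap: [0-1 ALLOC][2-2 ALLOC][3-5 ALLOC][6-7 ALLOC][8-12 ALLOC][13-29 FREE]
free(e): e = 8 -> block [8-12 ALLOC]; mark free, coalesce with adjacent free neighbors -> [0-1 ALLOC][2-2 ALLOC][3-5 ALLOC][6-7 ALLOC][8-29 FREE]

Answer: [0-1 ALLOC][2-2 ALLOC][3-5 ALLOC][6-7 ALLOC][8-29 FREE]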